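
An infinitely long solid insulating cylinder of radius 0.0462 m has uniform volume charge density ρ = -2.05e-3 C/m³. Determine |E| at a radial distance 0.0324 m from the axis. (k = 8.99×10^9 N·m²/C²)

Take a coaxial cylindrical Gaussian surface of radius r = 0.0324 m and length L (r < R).
Enclosed charge per unit length: λ_enc = ρ·πr² = (-2.05×10^-3)π(0.0324)² = -6.761×10^-6 C/m.
Applying ∮E·dA = Q_enc/ε₀ with the end caps contributing no flux:
E = 2k|λ_enc|/r = 2(8.99×10^9)(6.761×10^-6)/(0.0324) = 3.75×10^6 N/C.

|E| = 3.75e6 N/C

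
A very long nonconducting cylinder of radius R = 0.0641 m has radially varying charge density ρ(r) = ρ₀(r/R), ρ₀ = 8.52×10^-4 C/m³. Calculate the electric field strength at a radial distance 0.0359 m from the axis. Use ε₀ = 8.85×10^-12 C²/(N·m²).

6.45×10^5 N/C

Take a coaxial cylindrical Gaussian surface of radius r = 0.0359 m and length L (r < R).
λ_enc = ∫₀^r ρ(r')·2πr' dr' = (2πρ₀/R)·r^3/3 = 1.288×10^-6 C/m.
Applying ∮E·dA = Q_enc/ε₀ with the end caps contributing no flux:
E = |λ_enc|/(2πε₀r) = (1.288×10^-6)/(2π·8.85×10^-12·0.0359) = 6.45×10^5 N/C.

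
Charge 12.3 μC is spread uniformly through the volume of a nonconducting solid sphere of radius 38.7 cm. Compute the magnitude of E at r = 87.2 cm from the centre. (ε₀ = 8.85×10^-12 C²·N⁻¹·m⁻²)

By spherical symmetry E is radial; choose a Gaussian sphere of radius r = 87.2 cm (r > R, so the entire charge is enclosed).
Q_enc = 12.3 μC = 1.23e-5 C.
Applying ∮E·dA = Q_enc/ε₀ with Φ = E(4πr²):
E = |Q_enc|/(4πε₀r²) = (1.23e-5)/(4π·8.85×10^-12·(0.872)²) = 1.45×10^5 N/C.

1.45e5 N/C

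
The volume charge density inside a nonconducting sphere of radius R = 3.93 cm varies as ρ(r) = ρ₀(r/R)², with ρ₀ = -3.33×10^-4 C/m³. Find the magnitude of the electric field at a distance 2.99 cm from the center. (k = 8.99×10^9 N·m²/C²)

Use a concentric Gaussian sphere at r = 2.99 cm (r < R).
Q_enc = ∫₀^r ρ(r')·4πr'² dr' = (4πρ₀/R²) ∫₀^r r'^4 dr' = 4πρ₀ r^5/(5·R²) = -1.295e-8 C.
By Gauss's law, ∮E·dA = E·4πr² = Q_enc/ε₀.
E = k|Q_enc|/r² = (8.99×10^9)(1.295e-8)/(0.0299)² = 1.30e5 N/C.

|E| ≈ 1.30×10^5 N/C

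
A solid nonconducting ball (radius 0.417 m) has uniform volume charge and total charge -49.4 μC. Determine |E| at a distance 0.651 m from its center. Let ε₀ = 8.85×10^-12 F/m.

|E| ≈ 1.05×10^6 N/C

Take a concentric spherical Gaussian surface of radius r = 0.651 m (r > R, so the entire charge is enclosed).
Q_enc = -49.4 μC = -4.94e-5 C.
By Gauss's law, ∮E·dA = E·4πr² = Q_enc/ε₀.
E = |Q_enc|/(4πε₀r²) = (4.94×10^-5)/(4π·8.85×10^-12·(0.651)²) = 1.05×10^6 N/C.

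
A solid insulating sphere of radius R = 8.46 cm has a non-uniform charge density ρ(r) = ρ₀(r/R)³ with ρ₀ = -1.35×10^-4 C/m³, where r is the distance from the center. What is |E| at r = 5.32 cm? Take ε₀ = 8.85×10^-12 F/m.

Use a concentric Gaussian sphere at r = 5.32 cm (r < R).
Q_enc = ∫₀^r ρ(r')·4πr'² dr' = (4πρ₀/R³) ∫₀^r r'^5 dr' = 4πρ₀ r^6/(6·R³) = -1.059×10^-8 C.
Gauss's law: E·4πr² = Q_enc/ε₀.
E = |Q_enc|/(4πε₀r²) = (1.059×10^-8)/(4π·8.85×10^-12·(0.0532)²) = 3.36×10^4 N/C.

|E| = 3.36×10^4 V/m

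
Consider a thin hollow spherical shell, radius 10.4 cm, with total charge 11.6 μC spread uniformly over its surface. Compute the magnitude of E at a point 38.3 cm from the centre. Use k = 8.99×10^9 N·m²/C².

Use a concentric Gaussian sphere at r = 38.3 cm (r > 10.4 cm).
The entire shell is enclosed: Q_enc = 1.16×10^-5 C.
Gauss's law: E·4πr² = Q_enc/ε₀.
E = k|Q_enc|/r² = (8.99×10^9)(1.16×10^-5)/(0.383)² = 7.11×10^5 N/C.

7.11×10^5 N/C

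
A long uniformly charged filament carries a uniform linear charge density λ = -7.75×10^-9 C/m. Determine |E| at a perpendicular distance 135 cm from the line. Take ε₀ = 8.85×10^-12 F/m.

103 N/C

Take a coaxial cylindrical Gaussian surface of radius r = 135 cm and length L.
Q_enc = λL, so λ_enc = -7.75×10^-9 C/m.
Applying ∮E·dA = Q_enc/ε₀ with the end caps contributing no flux:
E = |λ_enc|/(2πε₀r) = (7.75e-9)/(2π·8.85×10^-12·1.35) = 103 N/C.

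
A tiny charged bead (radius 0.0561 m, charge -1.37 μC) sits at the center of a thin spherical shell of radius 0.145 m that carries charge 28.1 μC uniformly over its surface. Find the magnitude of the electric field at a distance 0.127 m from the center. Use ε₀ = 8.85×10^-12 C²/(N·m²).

E = 7.64×10^5 N/C

Take a concentric spherical Gaussian surface of radius r = 0.127 m (between the bodies, 0.0561 m < r < 0.145 m).
The shell at 0.145 m lies outside the Gaussian surface, so Q_enc = -1.37 μC = -1.37e-6 C.
By Gauss's law, ∮E·dA = E·4πr² = Q_enc/ε₀.
E = |Q_enc|/(4πε₀r²) = (1.37e-6)/(4π·8.85×10^-12·(0.127)²) = 7.64×10^5 N/C.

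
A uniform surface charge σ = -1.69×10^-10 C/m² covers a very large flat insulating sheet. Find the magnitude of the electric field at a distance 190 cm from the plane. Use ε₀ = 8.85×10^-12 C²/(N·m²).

9.55 N/C

Choose a cylindrical pillbox piercing the sheet, end faces (area A) parallel to it.
Flux Φ = 2EA and Q_enc = σA, so 2EA = σA/ε₀ ⇒ E = |σ|/(2ε₀), independent of distance.
E = |σ|/(2ε₀) = (1.69×10^-10)/(2·8.85×10^-12) = 9.55 N/C.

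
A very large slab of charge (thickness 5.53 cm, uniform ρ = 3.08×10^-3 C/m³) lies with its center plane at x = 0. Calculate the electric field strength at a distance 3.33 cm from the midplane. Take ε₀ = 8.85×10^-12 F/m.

|E| ≈ 9.62e6 V/m

The point |x| = 3.33 cm lies outside the slab (half-thickness 0.02765 m). A symmetric pillbox spanning the full slab encloses Q_enc = ρ·d·A.
Flux = 2EA ⇒ E = |ρ|d/(2ε₀), independent of distance outside.
E = (3.08×10^-3)(0.0553)/(2·8.85×10^-12) = 9.62e6 N/C.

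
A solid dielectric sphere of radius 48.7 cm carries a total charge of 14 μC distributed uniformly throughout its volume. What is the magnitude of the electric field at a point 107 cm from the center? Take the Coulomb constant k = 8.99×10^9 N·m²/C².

Use a concentric Gaussian sphere at r = 107 cm (r > R, so the entire charge is enclosed).
Q_enc = 14 μC = 1.40×10^-5 C.
Since E is radial and uniform over the Gaussian sphere, Φ = E·4πr² = Q_enc/ε₀.
E = k|Q_enc|/r² = (8.99×10^9)(1.40×10^-5)/(1.07)² = 1.10e5 N/C.

E = 1.10e5 N/C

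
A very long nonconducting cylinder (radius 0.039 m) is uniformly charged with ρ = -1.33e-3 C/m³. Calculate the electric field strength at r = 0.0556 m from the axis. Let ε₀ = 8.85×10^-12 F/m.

By cylindrical symmetry E is radial; use a coaxial Gaussian cylinder of radius 0.0556 m and length L (r > 0.039 m, full cross-section enclosed).
λ_enc = ρ·πR² = (-1.33e-3)π(0.039)² = -6.355×10^-6 C/m.
Gauss's law: E·2πrL = λ_enc L/ε₀.
E = |λ_enc|/(2πε₀r) = (6.355×10^-6)/(2π·8.85×10^-12·0.0556) = 2.06×10^6 N/C.

|E| = 2.06×10^6 N/C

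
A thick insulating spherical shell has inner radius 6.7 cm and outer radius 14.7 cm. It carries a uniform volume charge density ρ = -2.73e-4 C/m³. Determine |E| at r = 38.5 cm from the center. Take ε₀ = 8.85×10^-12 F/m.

By spherical symmetry E is radial; choose a Gaussian sphere of radius r = 38.5 cm (r > 14.7 cm, enclosing the whole shell).
Q_enc = ρ·(4π/3)(b³ − a³) = (-2.73e-4)·(4π/3)·((0.147)³ − (0.067)³) = -3.289×10^-6 C.
Since E is radial and uniform over the Gaussian sphere, Φ = E·4πr² = Q_enc/ε₀.
E = |Q_enc|/(4πε₀r²) = (3.289×10^-6)/(4π·8.85×10^-12·(0.385)²) = 1.99×10^5 N/C.

E = 1.99×10^5 V/m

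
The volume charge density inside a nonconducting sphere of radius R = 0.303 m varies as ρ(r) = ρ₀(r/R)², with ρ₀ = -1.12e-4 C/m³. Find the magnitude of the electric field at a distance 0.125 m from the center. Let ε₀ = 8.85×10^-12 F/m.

|E| ≈ 5.38×10^4 N/C

By spherical symmetry E is radial; choose a Gaussian sphere of radius r = 0.125 m (r < R).
Q_enc = ∫₀^r ρ(r')·4πr'² dr' = (4πρ₀/R²) ∫₀^r r'^4 dr' = 4πρ₀ r^5/(5·R²) = -9.357×10^-8 C.
Since E is radial and uniform over the Gaussian sphere, Φ = E·4πr² = Q_enc/ε₀.
E = |Q_enc|/(4πε₀r²) = (9.357×10^-8)/(4π·8.85×10^-12·(0.125)²) = 5.38e4 N/C.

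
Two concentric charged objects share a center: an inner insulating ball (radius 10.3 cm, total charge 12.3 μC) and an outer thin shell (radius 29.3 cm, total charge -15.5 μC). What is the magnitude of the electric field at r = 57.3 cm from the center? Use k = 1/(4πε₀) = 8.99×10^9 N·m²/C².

E ≈ 8.76×10^4 V/m

Use a concentric Gaussian sphere at r = 57.3 cm (r > 29.3 cm, enclosing both).
Q_enc = (12.3 μC) + (-15.5 μC) = -3.20×10^-6 C.
Since E is radial and uniform over the Gaussian sphere, Φ = E·4πr² = Q_enc/ε₀.
E = k|Q_enc|/r² = (8.99×10^9)(3.20×10^-6)/(0.573)² = 8.76e4 N/C.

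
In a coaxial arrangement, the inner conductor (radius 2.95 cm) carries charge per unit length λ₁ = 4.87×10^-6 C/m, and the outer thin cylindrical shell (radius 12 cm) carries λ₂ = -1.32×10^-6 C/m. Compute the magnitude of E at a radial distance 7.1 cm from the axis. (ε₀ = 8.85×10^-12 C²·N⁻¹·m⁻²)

Coaxial Gaussian cylinder, radius r = 7.1 cm, length L (between the conductors, 2.95 cm < r < 12 cm).
The shell at 12 cm lies outside the Gaussian surface, so λ_enc = λ₁ = 4.87×10^-6 C/m.
Applying ∮E·dA = Q_enc/ε₀ with the end caps contributing no flux:
E = |λ_enc|/(2πε₀r) = (4.87×10^-6)/(2π·8.85×10^-12·0.071) = 1.23×10^6 N/C.

E ≈ 1.23×10^6 N/C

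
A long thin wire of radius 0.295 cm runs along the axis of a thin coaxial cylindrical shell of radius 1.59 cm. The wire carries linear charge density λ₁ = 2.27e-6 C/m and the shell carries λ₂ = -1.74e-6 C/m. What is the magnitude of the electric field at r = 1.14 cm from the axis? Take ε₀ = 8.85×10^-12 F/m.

E ≈ 3.58×10^6 N/C

Coaxial Gaussian cylinder, radius r = 1.14 cm, length L (between the conductors, 0.295 cm < r < 1.59 cm).
Only the inner wire is enclosed; the outer shell contributes nothing inside itself. λ_enc = λ₁ = 2.27e-6 C/m.
Since E is radial and uniform over the curved surface, Φ = E·2πrL = Q_enc/ε₀ = λ_enc L/ε₀.
E = |λ_enc|/(2πε₀r) = (2.27×10^-6)/(2π·8.85×10^-12·0.0114) = 3.58×10^6 N/C.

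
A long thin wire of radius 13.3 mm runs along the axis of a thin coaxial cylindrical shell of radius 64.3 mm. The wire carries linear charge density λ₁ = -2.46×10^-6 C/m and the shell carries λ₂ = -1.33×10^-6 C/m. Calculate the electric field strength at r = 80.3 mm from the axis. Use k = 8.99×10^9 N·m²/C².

By cylindrical symmetry E is radial; use a coaxial Gaussian cylinder of radius 80.3 mm and length L (r > 64.3 mm, enclosing both).
λ_enc = λ₁ + λ₂ = (-2.46×10^-6) + (-1.33×10^-6) = -3.79×10^-6 C/m.
Since E is radial and uniform over the curved surface, Φ = E·2πrL = Q_enc/ε₀ = λ_enc L/ε₀.
E = 2k|λ_enc|/r = 2(8.99×10^9)(3.79×10^-6)/(0.0803) = 8.49e5 N/C.

|E| ≈ 8.49e5 V/m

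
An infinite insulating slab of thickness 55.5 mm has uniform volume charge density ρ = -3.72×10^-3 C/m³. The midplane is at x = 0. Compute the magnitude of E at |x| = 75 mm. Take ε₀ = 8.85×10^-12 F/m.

The point |x| = 75 mm lies outside the slab (half-thickness 0.02775 m). A symmetric pillbox spanning the full slab encloses Q_enc = ρ·d·A.
Flux = 2EA ⇒ E = |ρ|d/(2ε₀), independent of distance outside.
E = (3.72×10^-3)(0.0555)/(2·8.85×10^-12) = 1.17×10^7 N/C.

E = 1.17×10^7 N/C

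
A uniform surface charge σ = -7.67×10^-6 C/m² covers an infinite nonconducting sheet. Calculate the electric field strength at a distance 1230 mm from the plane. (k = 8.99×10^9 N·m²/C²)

|E| = 4.33×10^5 N/C

By planar symmetry E is perpendicular to the sheet and uniform; use a Gaussian pillbox with flat faces of area A on each side of the sheet.
Only the two end caps contribute flux: Φ = 2EA. With Q_enc = σA, Gauss's law gives E = |σ|/(2ε₀).
E = 2πk|σ| = 2π(8.99×10^9)(7.67×10^-6) = 4.33e5 N/C.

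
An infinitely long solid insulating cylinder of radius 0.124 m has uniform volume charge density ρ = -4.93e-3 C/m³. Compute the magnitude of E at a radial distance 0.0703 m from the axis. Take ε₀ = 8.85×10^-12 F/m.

Take a coaxial cylindrical Gaussian surface of radius r = 0.0703 m and length L (r < R).
Charge inside radius r per length L is ρ·πr²·L, so λ_enc = ρπr² = -7.654×10^-5 C/m.
Gauss's law: E·2πrL = λ_enc L/ε₀.
E = |λ_enc|/(2πε₀r) = (7.654×10^-5)/(2π·8.85×10^-12·0.0703) = 1.96e7 N/C.

E = 1.96e7 N/C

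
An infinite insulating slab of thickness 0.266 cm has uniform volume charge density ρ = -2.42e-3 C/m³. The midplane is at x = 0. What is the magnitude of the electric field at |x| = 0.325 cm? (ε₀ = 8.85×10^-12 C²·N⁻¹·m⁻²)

The point |x| = 0.325 cm lies outside the slab (half-thickness 0.00133 m). A symmetric pillbox spanning the full slab encloses Q_enc = ρ·d·A.
Flux = 2EA ⇒ E = |ρ|d/(2ε₀), independent of distance outside.
E = (2.42e-3)(0.00266)/(2·8.85×10^-12) = 3.64×10^5 N/C.

|E| = 3.64e5 V/m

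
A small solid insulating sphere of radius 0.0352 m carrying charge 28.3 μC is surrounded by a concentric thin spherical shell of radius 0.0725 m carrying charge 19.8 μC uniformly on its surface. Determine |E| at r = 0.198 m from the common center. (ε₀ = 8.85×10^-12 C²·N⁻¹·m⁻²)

Take a concentric spherical Gaussian surface of radius r = 0.198 m (r > 0.0725 m, enclosing both).
Q_enc = (28.3 μC) + (19.8 μC) = 4.81×10^-5 C.
Gauss's law: E·4πr² = Q_enc/ε₀.
E = |Q_enc|/(4πε₀r²) = (4.81e-5)/(4π·8.85×10^-12·(0.198)²) = 1.10×10^7 N/C.

E = 1.10e7 N/C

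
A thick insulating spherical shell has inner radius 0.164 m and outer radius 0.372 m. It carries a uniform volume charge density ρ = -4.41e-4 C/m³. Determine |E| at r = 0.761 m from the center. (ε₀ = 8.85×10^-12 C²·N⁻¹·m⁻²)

By spherical symmetry E is radial; choose a Gaussian sphere of radius r = 0.761 m (r > 0.372 m, enclosing the whole shell).
Q_enc = ρ·(4π/3)(b³ − a³) = (-4.41×10^-4)·(4π/3)·((0.372)³ − (0.164)³) = -8.695×10^-5 C.
Since E is radial and uniform over the Gaussian sphere, Φ = E·4πr² = Q_enc/ε₀.
E = |Q_enc|/(4πε₀r²) = (8.695×10^-5)/(4π·8.85×10^-12·(0.761)²) = 1.35×10^6 N/C.

E ≈ 1.35×10^6 N/C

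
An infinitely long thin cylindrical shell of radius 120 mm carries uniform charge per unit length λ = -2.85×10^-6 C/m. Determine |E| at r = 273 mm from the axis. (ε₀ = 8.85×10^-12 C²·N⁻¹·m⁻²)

|E| = 1.88e5 N/C

By cylindrical symmetry E is radial; use a coaxial Gaussian cylinder of radius 273 mm and length L (r > 120 mm).
The full line charge is enclosed: λ_enc = -2.85×10^-6 C/m.
Applying ∮E·dA = Q_enc/ε₀ with the end caps contributing no flux:
E = |λ_enc|/(2πε₀r) = (2.85×10^-6)/(2π·8.85×10^-12·0.273) = 1.88×10^5 N/C.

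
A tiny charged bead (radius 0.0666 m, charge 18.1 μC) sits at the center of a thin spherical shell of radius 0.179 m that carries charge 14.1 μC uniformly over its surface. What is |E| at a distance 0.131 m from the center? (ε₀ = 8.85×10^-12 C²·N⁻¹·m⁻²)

E = 9.48e6 N/C

Symmetry ⇒ E = E(r) r̂. Gaussian sphere of radius r = 0.131 m (between the bodies, 0.0666 m < r < 0.179 m).
The shell at 0.179 m lies outside the Gaussian surface, so Q_enc = 18.1 μC = 1.81e-5 C.
Applying ∮E·dA = Q_enc/ε₀ with Φ = E(4πr²):
E = |Q_enc|/(4πε₀r²) = (1.81×10^-5)/(4π·8.85×10^-12·(0.131)²) = 9.48×10^6 N/C.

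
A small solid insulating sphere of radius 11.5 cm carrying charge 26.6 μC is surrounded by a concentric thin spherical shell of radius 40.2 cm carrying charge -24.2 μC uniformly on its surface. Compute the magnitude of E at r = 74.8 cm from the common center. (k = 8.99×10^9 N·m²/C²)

Take a concentric spherical Gaussian surface of radius r = 74.8 cm (r > 40.2 cm, enclosing both).
Q_enc = (26.6 μC) + (-24.2 μC) = 2.40e-6 C.
Applying ∮E·dA = Q_enc/ε₀ with Φ = E(4πr²):
E = k|Q_enc|/r² = (8.99×10^9)(2.40e-6)/(0.748)² = 3.86e4 N/C.

3.86×10^4 N/C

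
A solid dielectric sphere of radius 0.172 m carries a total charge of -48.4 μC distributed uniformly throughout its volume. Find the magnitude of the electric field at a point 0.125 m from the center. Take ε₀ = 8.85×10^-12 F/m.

By spherical symmetry E is radial; choose a Gaussian sphere of radius r = 0.125 m (r < R).
For a uniform sphere the enclosed fraction is (r/R)³, so Q_enc = (-48.4 μC)(0.125/0.172)³ = -1.858e-5 C.
By Gauss's law, ∮E·dA = E·4πr² = Q_enc/ε₀.
E = |Q_enc|/(4πε₀r²) = (1.858×10^-5)/(4π·8.85×10^-12·(0.125)²) = 1.07×10^7 N/C.

E ≈ 1.07×10^7 V/m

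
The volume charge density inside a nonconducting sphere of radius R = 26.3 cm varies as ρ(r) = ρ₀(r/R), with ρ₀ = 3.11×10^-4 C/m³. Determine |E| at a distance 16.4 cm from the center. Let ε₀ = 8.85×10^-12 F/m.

Take a concentric spherical Gaussian surface of radius r = 16.4 cm (r < R).
Q_enc = ∫₀^r ρ(r')·4πr'² dr' = (4πρ₀/R) ∫₀^r r'^3 dr' = 4πρ₀ r^4/(4·R) = 2.687×10^-6 C.
Applying ∮E·dA = Q_enc/ε₀ with Φ = E(4πr²):
E = |Q_enc|/(4πε₀r²) = (2.687×10^-6)/(4π·8.85×10^-12·(0.164)²) = 8.98×10^5 N/C.

E = 8.98e5 N/C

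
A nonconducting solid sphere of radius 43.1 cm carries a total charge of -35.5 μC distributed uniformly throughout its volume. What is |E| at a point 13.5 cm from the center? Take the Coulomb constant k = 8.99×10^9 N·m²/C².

By spherical symmetry E is radial; choose a Gaussian sphere of radius r = 13.5 cm (r < R).
For a uniform sphere the enclosed fraction is (r/R)³, so Q_enc = (-35.5 μC)(0.135/0.431)³ = -1.091×10^-6 C.
Since E is radial and uniform over the Gaussian sphere, Φ = E·4πr² = Q_enc/ε₀.
E = k|Q_enc|/r² = (8.99×10^9)(1.091e-6)/(0.135)² = 5.38×10^5 N/C.

E ≈ 5.38e5 N/C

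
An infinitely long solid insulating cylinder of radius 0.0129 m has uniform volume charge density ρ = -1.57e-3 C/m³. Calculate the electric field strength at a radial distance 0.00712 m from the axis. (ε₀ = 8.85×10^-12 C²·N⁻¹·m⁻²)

Take a coaxial cylindrical Gaussian surface of radius r = 0.00712 m and length L (r < R).
Enclosed charge per unit length: λ_enc = ρ·πr² = (-1.57e-3)π(0.00712)² = -2.50×10^-7 C/m.
Applying ∮E·dA = Q_enc/ε₀ with the end caps contributing no flux:
E = |λ_enc|/(2πε₀r) = (2.50×10^-7)/(2π·8.85×10^-12·0.00712) = 6.32×10^5 N/C.

6.32×10^5 N/C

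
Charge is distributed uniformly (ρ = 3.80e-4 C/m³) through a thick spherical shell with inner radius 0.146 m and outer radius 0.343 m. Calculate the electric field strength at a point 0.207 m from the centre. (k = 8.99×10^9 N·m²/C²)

1.92×10^6 V/m

Use a concentric Gaussian sphere at r = 0.207 m (within the shell material, 0.146 m < r < 0.343 m).
Only the shell between 0.146 m and r is enclosed: Q_enc = ρ·(4π/3)(r³ − a³) = (3.80e-4)·(4π/3)·((0.207)³ − (0.146)³) = 9.165×10^-6 C.
Applying ∮E·dA = Q_enc/ε₀ with Φ = E(4πr²):
E = k|Q_enc|/r² = (8.99×10^9)(9.165×10^-6)/(0.207)² = 1.92e6 N/C.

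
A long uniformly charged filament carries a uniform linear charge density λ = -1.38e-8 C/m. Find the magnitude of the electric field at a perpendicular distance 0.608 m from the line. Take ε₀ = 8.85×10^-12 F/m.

Take a coaxial cylindrical Gaussian surface of radius r = 0.608 m and length L.
Q_enc = λL, so λ_enc = -1.38×10^-8 C/m.
Applying ∮E·dA = Q_enc/ε₀ with the end caps contributing no flux:
E = |λ_enc|/(2πε₀r) = (1.38×10^-8)/(2π·8.85×10^-12·0.608) = 408 N/C.

E = 408 V/m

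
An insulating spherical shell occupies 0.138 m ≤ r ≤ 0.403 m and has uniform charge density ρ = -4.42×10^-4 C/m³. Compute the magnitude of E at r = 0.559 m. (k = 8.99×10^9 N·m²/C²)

E ≈ 3.35×10^6 V/m

Use a concentric Gaussian sphere at r = 0.559 m (r > 0.403 m, enclosing the whole shell).
Q_enc = ρ·(4π/3)(b³ − a³) = (-4.42×10^-4)·(4π/3)·((0.403)³ − (0.138)³) = -1.163×10^-4 C.
Gauss's law: E·4πr² = Q_enc/ε₀.
E = k|Q_enc|/r² = (8.99×10^9)(1.163e-4)/(0.559)² = 3.35e6 N/C.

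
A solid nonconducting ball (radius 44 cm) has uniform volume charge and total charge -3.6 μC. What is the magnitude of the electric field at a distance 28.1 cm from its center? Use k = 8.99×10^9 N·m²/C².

|E| = 1.07×10^5 N/C

Use a concentric Gaussian sphere at r = 28.1 cm (r < R).
For a uniform sphere the enclosed fraction is (r/R)³, so Q_enc = (-3.6 μC)(0.281/0.44)³ = -9.377e-7 C.
Applying ∮E·dA = Q_enc/ε₀ with Φ = E(4πr²):
E = k|Q_enc|/r² = (8.99×10^9)(9.377×10^-7)/(0.281)² = 1.07×10^5 N/C.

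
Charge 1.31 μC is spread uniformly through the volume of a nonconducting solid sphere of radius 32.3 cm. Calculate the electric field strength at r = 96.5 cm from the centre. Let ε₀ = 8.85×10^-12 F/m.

Symmetry ⇒ E = E(r) r̂. Gaussian sphere of radius r = 96.5 cm (r > R, so the entire charge is enclosed).
Q_enc = 1.31 μC = 1.31×10^-6 C.
Since E is radial and uniform over the Gaussian sphere, Φ = E·4πr² = Q_enc/ε₀.
E = |Q_enc|/(4πε₀r²) = (1.31e-6)/(4π·8.85×10^-12·(0.965)²) = 1.26e4 N/C.

1.26×10^4 N/C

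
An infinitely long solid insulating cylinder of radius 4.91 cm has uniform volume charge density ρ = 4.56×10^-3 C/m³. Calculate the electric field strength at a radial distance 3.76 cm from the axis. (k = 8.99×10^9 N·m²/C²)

E = 9.68e6 N/C

Take a coaxial cylindrical Gaussian surface of radius r = 3.76 cm and length L (r < R).
Charge inside radius r per length L is ρ·πr²·L, so λ_enc = ρπr² = 2.025e-5 C/m.
Gauss's law: E·2πrL = λ_enc L/ε₀.
E = 2k|λ_enc|/r = 2(8.99×10^9)(2.025e-5)/(0.0376) = 9.68×10^6 N/C.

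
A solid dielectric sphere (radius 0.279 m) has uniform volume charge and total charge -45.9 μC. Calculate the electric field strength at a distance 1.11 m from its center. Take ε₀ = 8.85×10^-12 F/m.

E ≈ 3.35e5 N/C

Use a concentric Gaussian sphere at r = 1.11 m (r > R, so the entire charge is enclosed).
Q_enc = -45.9 μC = -4.59e-5 C.
By Gauss's law, ∮E·dA = E·4πr² = Q_enc/ε₀.
E = |Q_enc|/(4πε₀r²) = (4.59×10^-5)/(4π·8.85×10^-12·(1.11)²) = 3.35×10^5 N/C.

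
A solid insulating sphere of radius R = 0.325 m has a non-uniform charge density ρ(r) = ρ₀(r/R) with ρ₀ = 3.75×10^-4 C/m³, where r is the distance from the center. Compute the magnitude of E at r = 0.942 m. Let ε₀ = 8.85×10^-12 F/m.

By spherical symmetry E is radial; choose a Gaussian sphere of radius r = 0.942 m (r > R, all charge enclosed).
Q_enc = 4π ∫₀^R ρ₀(r'/R)^1 r'² dr' = 4πρ₀R³/4 = 4.044e-5 C.
Since E is radial and uniform over the Gaussian sphere, Φ = E·4πr² = Q_enc/ε₀.
E = |Q_enc|/(4πε₀r²) = (4.044×10^-5)/(4π·8.85×10^-12·(0.942)²) = 4.10e5 N/C.

|E| = 4.10×10^5 N/C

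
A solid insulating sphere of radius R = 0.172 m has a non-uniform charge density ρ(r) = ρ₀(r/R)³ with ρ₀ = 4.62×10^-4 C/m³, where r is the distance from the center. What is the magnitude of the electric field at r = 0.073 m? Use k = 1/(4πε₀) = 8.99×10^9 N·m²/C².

By spherical symmetry E is radial; choose a Gaussian sphere of radius r = 0.073 m (r < R).
Integrate the density: Q_enc = 4π ∫₀^r ρ₀(r'/R)^3 r'² dr' = 4πρ₀ r^6/(6·R³) = 2.878×10^-8 C.
By Gauss's law, ∮E·dA = E·4πr² = Q_enc/ε₀.
E = k|Q_enc|/r² = (8.99×10^9)(2.878e-8)/(0.073)² = 4.85×10^4 N/C.

4.85e4 N/C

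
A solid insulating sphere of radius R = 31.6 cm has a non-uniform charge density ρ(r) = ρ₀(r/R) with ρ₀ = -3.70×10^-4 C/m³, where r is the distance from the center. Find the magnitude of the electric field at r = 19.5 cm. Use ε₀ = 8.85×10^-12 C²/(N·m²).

By spherical symmetry E is radial; choose a Gaussian sphere of radius r = 19.5 cm (r < R).
Integrate the density: Q_enc = 4π ∫₀^r ρ₀(r'/R)^1 r'² dr' = 4πρ₀ r^4/(4·R) = -5.319×10^-6 C.
Applying ∮E·dA = Q_enc/ε₀ with Φ = E(4πr²):
E = |Q_enc|/(4πε₀r²) = (5.319×10^-6)/(4π·8.85×10^-12·(0.195)²) = 1.26×10^6 N/C.

1.26e6 V/m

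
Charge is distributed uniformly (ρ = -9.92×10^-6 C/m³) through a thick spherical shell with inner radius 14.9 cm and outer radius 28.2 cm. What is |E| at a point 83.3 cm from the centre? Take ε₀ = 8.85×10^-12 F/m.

Symmetry ⇒ E = E(r) r̂. Gaussian sphere of radius r = 83.3 cm (r > 28.2 cm, enclosing the whole shell).
Q_enc = ρ·(4π/3)(b³ − a³) = (-9.92×10^-6)·(4π/3)·((0.282)³ − (0.149)³) = -7.944e-7 C.
Gauss's law: E·4πr² = Q_enc/ε₀.
E = |Q_enc|/(4πε₀r²) = (7.944e-7)/(4π·8.85×10^-12·(0.833)²) = 1.03e4 N/C.

|E| = 1.03×10^4 V/m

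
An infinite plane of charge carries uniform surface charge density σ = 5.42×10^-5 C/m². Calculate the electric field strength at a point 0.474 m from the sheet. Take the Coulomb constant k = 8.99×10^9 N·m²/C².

E = 3.06×10^6 N/C

By planar symmetry E is perpendicular to the sheet and uniform; use a Gaussian pillbox with flat faces of area A on each side of the sheet.
Flux Φ = 2EA and Q_enc = σA, so 2EA = σA/ε₀ ⇒ E = |σ|/(2ε₀), independent of distance.
E = 2πk|σ| = 2π(8.99×10^9)(5.42e-5) = 3.06×10^6 N/C.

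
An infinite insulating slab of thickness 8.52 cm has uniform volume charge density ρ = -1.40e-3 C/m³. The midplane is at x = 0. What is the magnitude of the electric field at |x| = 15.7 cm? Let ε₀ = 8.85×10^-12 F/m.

E = 6.74×10^6 V/m

The point |x| = 15.7 cm lies outside the slab (half-thickness 0.0426 m). A symmetric pillbox spanning the full slab encloses Q_enc = ρ·d·A.
Flux = 2EA ⇒ E = |ρ|d/(2ε₀), independent of distance outside.
E = (1.40×10^-3)(0.0852)/(2·8.85×10^-12) = 6.74×10^6 N/C.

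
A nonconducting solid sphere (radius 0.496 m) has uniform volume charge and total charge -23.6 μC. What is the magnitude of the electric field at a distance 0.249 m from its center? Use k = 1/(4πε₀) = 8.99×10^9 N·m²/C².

E = 4.33e5 N/C

Symmetry ⇒ E = E(r) r̂. Gaussian sphere of radius r = 0.249 m (r < R).
Only the charge within r is enclosed: Q_enc = Q·(r/R)³ = (-23.6 μC)·(0.249 m/0.496 m)³ = -2.986e-6 C.
Gauss's law: E·4πr² = Q_enc/ε₀.
E = k|Q_enc|/r² = (8.99×10^9)(2.986e-6)/(0.249)² = 4.33×10^5 N/C.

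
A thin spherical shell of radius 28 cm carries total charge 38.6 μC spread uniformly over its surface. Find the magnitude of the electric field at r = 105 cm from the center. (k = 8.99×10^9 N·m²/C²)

Use a concentric Gaussian sphere at r = 105 cm (r > 28 cm).
The entire shell is enclosed: Q_enc = 3.86e-5 C.
Applying ∮E·dA = Q_enc/ε₀ with Φ = E(4πr²):
E = k|Q_enc|/r² = (8.99×10^9)(3.86×10^-5)/(1.05)² = 3.15×10^5 N/C.

E = 3.15e5 V/m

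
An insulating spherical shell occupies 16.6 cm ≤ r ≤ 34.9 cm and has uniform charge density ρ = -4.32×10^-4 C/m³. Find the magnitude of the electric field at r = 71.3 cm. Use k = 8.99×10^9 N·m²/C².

|E| ≈ 1.21e6 N/C

By spherical symmetry E is radial; choose a Gaussian sphere of radius r = 71.3 cm (r > 34.9 cm, enclosing the whole shell).
Q_enc = ρ·(4π/3)(b³ − a³) = (-4.32e-4)·(4π/3)·((0.349)³ − (0.166)³) = -6.864×10^-5 C.
Applying ∮E·dA = Q_enc/ε₀ with Φ = E(4πr²):
E = k|Q_enc|/r² = (8.99×10^9)(6.864×10^-5)/(0.713)² = 1.21×10^6 N/C.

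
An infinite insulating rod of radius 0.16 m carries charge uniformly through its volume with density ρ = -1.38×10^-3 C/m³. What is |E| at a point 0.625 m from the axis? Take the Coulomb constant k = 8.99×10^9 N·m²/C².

|E| = 3.19×10^6 N/C

By cylindrical symmetry E is radial; use a coaxial Gaussian cylinder of radius 0.625 m and length L (r > 0.16 m, full cross-section enclosed).
λ_enc = ρ·πR² = (-1.38e-3)π(0.16)² = -1.11e-4 C/m.
Since E is radial and uniform over the curved surface, Φ = E·2πrL = Q_enc/ε₀ = λ_enc L/ε₀.
E = 2k|λ_enc|/r = 2(8.99×10^9)(1.11×10^-4)/(0.625) = 3.19e6 N/C.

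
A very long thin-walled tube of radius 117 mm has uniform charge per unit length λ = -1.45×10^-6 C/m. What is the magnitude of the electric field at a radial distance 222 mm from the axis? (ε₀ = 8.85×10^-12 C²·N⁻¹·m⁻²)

Take a coaxial cylindrical Gaussian surface of radius r = 222 mm and length L (r > 117 mm).
The full line charge is enclosed: λ_enc = -1.45e-6 C/m.
By Gauss's law (flux through the curved wall only), E·2πrL = λ_enc L/ε₀.
E = |λ_enc|/(2πε₀r) = (1.45×10^-6)/(2π·8.85×10^-12·0.222) = 1.17×10^5 N/C.

E = 1.17×10^5 V/m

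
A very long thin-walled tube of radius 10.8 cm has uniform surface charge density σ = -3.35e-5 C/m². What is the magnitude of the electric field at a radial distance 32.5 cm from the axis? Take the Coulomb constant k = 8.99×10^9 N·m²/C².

By cylindrical symmetry E is radial; use a coaxial Gaussian cylinder of radius 32.5 cm and length L (r > 10.8 cm).
The whole shell is enclosed: λ_enc = σ·2πR = (-3.35×10^-5)·2π·(0.108) = -2.273e-5 C/m.
By Gauss's law (flux through the curved wall only), E·2πrL = λ_enc L/ε₀.
E = 2k|λ_enc|/r = 2(8.99×10^9)(2.273×10^-5)/(0.325) = 1.26×10^6 N/C.

|E| = 1.26×10^6 N/C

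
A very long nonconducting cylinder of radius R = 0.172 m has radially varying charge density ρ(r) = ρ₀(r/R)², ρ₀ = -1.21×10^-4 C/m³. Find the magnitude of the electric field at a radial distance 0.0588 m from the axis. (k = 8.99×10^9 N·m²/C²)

Take a coaxial cylindrical Gaussian surface of radius r = 0.0588 m and length L (r < R).
λ_enc = ∫₀^r ρ(r')·2πr' dr' = (2πρ₀/R²)·r^4/4 = -7.68×10^-8 C/m.
By Gauss's law (flux through the curved wall only), E·2πrL = λ_enc L/ε₀.
E = 2k|λ_enc|/r = 2(8.99×10^9)(7.68e-8)/(0.0588) = 2.35e4 N/C.

|E| = 2.35×10^4 V/m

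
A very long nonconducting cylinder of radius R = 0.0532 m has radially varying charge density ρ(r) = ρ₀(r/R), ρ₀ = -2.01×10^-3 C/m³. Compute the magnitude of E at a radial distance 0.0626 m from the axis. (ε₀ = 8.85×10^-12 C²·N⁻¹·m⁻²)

|E| ≈ 3.42×10^6 N/C

Coaxial Gaussian cylinder, radius r = 0.0626 m, length L (r > R, full charge per length enclosed).
λ_enc = 2π ∫₀^R ρ₀(r'/R)^1 r' dr' = 2πρ₀R²/3 = -1.191×10^-5 C/m.
Since E is radial and uniform over the curved surface, Φ = E·2πrL = Q_enc/ε₀ = λ_enc L/ε₀.
E = |λ_enc|/(2πε₀r) = (1.191×10^-5)/(2π·8.85×10^-12·0.0626) = 3.42×10^6 N/C.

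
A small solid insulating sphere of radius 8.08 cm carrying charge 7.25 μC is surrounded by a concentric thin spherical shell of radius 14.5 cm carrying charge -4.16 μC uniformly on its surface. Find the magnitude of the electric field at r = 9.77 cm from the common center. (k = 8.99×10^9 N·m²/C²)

E ≈ 6.83×10^6 N/C

By spherical symmetry E is radial; choose a Gaussian sphere of radius r = 9.77 cm (between the bodies, 8.08 cm < r < 14.5 cm).
The shell at 14.5 cm lies outside the Gaussian surface, so Q_enc = 7.25 μC = 7.25×10^-6 C.
Gauss's law: E·4πr² = Q_enc/ε₀.
E = k|Q_enc|/r² = (8.99×10^9)(7.25×10^-6)/(0.0977)² = 6.83×10^6 N/C.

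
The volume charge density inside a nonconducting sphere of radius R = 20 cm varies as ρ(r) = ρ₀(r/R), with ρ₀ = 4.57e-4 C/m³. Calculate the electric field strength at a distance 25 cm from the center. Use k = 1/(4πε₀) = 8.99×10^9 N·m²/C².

Use a concentric Gaussian sphere at r = 25 cm (r > R, all charge enclosed).
Q_enc = 4π ∫₀^R ρ₀(r'/R)^1 r'² dr' = 4πρ₀R³/4 = 1.149×10^-5 C.
Gauss's law: E·4πr² = Q_enc/ε₀.
E = k|Q_enc|/r² = (8.99×10^9)(1.149×10^-5)/(0.25)² = 1.65e6 N/C.

|E| = 1.65×10^6 N/C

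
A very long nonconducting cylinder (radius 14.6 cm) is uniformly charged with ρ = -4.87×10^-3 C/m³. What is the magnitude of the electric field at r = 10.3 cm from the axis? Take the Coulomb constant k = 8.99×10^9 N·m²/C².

|E| = 2.83×10^7 N/C

Coaxial Gaussian cylinder, radius r = 10.3 cm, length L (r < R).
Charge inside radius r per length L is ρ·πr²·L, so λ_enc = ρπr² = -1.623e-4 C/m.
Applying ∮E·dA = Q_enc/ε₀ with the end caps contributing no flux:
E = 2k|λ_enc|/r = 2(8.99×10^9)(1.623e-4)/(0.103) = 2.83e7 N/C.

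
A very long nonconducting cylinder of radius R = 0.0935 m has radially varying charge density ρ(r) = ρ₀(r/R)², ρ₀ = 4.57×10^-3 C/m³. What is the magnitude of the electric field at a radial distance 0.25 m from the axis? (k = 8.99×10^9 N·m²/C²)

4.51×10^6 V/m

Coaxial Gaussian cylinder, radius r = 0.25 m, length L (r > R, full charge per length enclosed).
λ_enc = 2π ∫₀^R ρ₀(r'/R)^2 r' dr' = 2πρ₀R²/4 = 6.276e-5 C/m.
By Gauss's law (flux through the curved wall only), E·2πrL = λ_enc L/ε₀.
E = 2k|λ_enc|/r = 2(8.99×10^9)(6.276×10^-5)/(0.25) = 4.51×10^6 N/C.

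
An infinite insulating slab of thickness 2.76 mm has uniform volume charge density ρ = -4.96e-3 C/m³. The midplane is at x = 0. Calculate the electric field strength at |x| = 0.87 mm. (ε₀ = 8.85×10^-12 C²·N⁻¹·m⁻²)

By symmetry E is perpendicular to the slab. A Gaussian pillbox from −0.87 mm to +0.87 mm (face area A) lies entirely within the slab.
Q_enc = ρ·(2x)·A and flux = 2EA, so 2EA = 2ρxA/ε₀ ⇒ E = |ρ|x/ε₀.
E = (4.96×10^-3)(0.00087)/(8.85×10^-12) = 4.88×10^5 N/C.

E = 4.88×10^5 N/C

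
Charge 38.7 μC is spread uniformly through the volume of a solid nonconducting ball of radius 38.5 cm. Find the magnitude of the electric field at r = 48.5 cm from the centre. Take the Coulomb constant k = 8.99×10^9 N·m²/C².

E = 1.48e6 N/C

Symmetry ⇒ E = E(r) r̂. Gaussian sphere of radius r = 48.5 cm (r > R, so the entire charge is enclosed).
Q_enc = 38.7 μC = 3.87×10^-5 C.
By Gauss's law, ∮E·dA = E·4πr² = Q_enc/ε₀.
E = k|Q_enc|/r² = (8.99×10^9)(3.87e-5)/(0.485)² = 1.48e6 N/C.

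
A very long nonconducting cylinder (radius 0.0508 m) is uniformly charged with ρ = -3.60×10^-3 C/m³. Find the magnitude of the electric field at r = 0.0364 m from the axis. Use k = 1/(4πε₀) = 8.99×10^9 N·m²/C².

7.40×10^6 N/C

Take a coaxial cylindrical Gaussian surface of radius r = 0.0364 m and length L (r < R).
Enclosed charge per unit length: λ_enc = ρ·πr² = (-3.60e-3)π(0.0364)² = -1.498×10^-5 C/m.
Applying ∮E·dA = Q_enc/ε₀ with the end caps contributing no flux:
E = 2k|λ_enc|/r = 2(8.99×10^9)(1.498×10^-5)/(0.0364) = 7.40×10^6 N/C.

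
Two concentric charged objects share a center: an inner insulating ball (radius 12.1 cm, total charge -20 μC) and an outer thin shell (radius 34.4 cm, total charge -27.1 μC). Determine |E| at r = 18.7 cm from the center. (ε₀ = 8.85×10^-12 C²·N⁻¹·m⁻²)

E = 5.14e6 V/m

Take a concentric spherical Gaussian surface of radius r = 18.7 cm (between the bodies, 12.1 cm < r < 34.4 cm).
The shell at 34.4 cm lies outside the Gaussian surface, so Q_enc = -20 μC = -2.00e-5 C.
Since E is radial and uniform over the Gaussian sphere, Φ = E·4πr² = Q_enc/ε₀.
E = |Q_enc|/(4πε₀r²) = (2.00e-5)/(4π·8.85×10^-12·(0.187)²) = 5.14e6 N/C.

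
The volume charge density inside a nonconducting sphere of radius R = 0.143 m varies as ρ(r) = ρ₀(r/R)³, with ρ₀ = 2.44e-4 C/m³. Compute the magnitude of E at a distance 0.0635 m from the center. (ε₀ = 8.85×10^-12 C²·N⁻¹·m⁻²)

2.55e4 V/m

Symmetry ⇒ E = E(r) r̂. Gaussian sphere of radius r = 0.0635 m (r < R).
Q_enc = ∫₀^r ρ(r')·4πr'² dr' = (4πρ₀/R³) ∫₀^r r'^5 dr' = 4πρ₀ r^6/(6·R³) = 1.146×10^-8 C.
By Gauss's law, ∮E·dA = E·4πr² = Q_enc/ε₀.
E = |Q_enc|/(4πε₀r²) = (1.146e-8)/(4π·8.85×10^-12·(0.0635)²) = 2.55e4 N/C.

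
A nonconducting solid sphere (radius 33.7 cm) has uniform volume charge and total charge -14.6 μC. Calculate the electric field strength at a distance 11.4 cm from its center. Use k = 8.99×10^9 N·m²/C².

Symmetry ⇒ E = E(r) r̂. Gaussian sphere of radius r = 11.4 cm (r < R).
Only the charge within r is enclosed: Q_enc = Q·(r/R)³ = (-14.6 μC)·(11.4 cm/33.7 cm)³ = -5.652e-7 C.
Since E is radial and uniform over the Gaussian sphere, Φ = E·4πr² = Q_enc/ε₀.
E = k|Q_enc|/r² = (8.99×10^9)(5.652×10^-7)/(0.114)² = 3.91×10^5 N/C.

E ≈ 3.91e5 V/m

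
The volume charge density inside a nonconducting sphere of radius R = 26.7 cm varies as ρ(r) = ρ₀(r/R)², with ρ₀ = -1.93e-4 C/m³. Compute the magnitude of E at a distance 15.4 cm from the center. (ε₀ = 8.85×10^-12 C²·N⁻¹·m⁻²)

Use a concentric Gaussian sphere at r = 15.4 cm (r < R).
Q_enc = ∫₀^r ρ(r')·4πr'² dr' = (4πρ₀/R²) ∫₀^r r'^4 dr' = 4πρ₀ r^5/(5·R²) = -5.894×10^-7 C.
Gauss's law: E·4πr² = Q_enc/ε₀.
E = |Q_enc|/(4πε₀r²) = (5.894×10^-7)/(4π·8.85×10^-12·(0.154)²) = 2.23×10^5 N/C.

2.23e5 N/C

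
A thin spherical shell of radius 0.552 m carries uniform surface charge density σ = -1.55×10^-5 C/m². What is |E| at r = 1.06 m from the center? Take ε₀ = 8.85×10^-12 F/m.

E ≈ 4.75×10^5 N/C

Take a concentric spherical Gaussian surface of radius r = 1.06 m (r > 0.552 m).
The entire shell is enclosed: Q_enc = σ·4πR² = (-1.55×10^-5)·4π·(0.552)² = -5.935×10^-5 C.
Applying ∮E·dA = Q_enc/ε₀ with Φ = E(4πr²):
E = |Q_enc|/(4πε₀r²) = (5.935×10^-5)/(4π·8.85×10^-12·(1.06)²) = 4.75×10^5 N/C.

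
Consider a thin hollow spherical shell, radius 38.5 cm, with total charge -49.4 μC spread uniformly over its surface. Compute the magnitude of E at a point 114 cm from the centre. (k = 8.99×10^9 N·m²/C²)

Use a concentric Gaussian sphere at r = 114 cm (r > 38.5 cm).
The entire shell is enclosed: Q_enc = -4.94e-5 C.
Gauss's law: E·4πr² = Q_enc/ε₀.
E = k|Q_enc|/r² = (8.99×10^9)(4.94×10^-5)/(1.14)² = 3.42×10^5 N/C.

|E| ≈ 3.42e5 N/C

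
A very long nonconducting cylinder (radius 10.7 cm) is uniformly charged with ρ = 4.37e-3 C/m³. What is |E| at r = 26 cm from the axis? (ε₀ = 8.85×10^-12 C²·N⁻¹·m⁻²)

|E| = 1.09×10^7 N/C

Coaxial Gaussian cylinder, radius r = 26 cm, length L (r > 10.7 cm, full cross-section enclosed).
λ_enc = ρ·πR² = (4.37×10^-3)π(0.107)² = 1.572e-4 C/m.
Gauss's law: E·2πrL = λ_enc L/ε₀.
E = |λ_enc|/(2πε₀r) = (1.572e-4)/(2π·8.85×10^-12·0.26) = 1.09e7 N/C.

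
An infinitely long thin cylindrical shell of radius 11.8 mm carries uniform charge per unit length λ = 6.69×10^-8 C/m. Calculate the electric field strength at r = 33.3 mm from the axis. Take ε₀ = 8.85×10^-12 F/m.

|E| = 3.61e4 N/C

By cylindrical symmetry E is radial; use a coaxial Gaussian cylinder of radius 33.3 mm and length L (r > 11.8 mm).
The full line charge is enclosed: λ_enc = 6.69×10^-8 C/m.
Applying ∮E·dA = Q_enc/ε₀ with the end caps contributing no flux:
E = |λ_enc|/(2πε₀r) = (6.69×10^-8)/(2π·8.85×10^-12·0.0333) = 3.61e4 N/C.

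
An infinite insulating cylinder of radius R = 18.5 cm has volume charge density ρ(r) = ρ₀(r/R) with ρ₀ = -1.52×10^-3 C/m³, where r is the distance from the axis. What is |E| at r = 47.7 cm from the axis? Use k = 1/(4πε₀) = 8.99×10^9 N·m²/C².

Choose a coaxial cylinder of radius r = 47.7 cm (arbitrary length L) as the Gaussian surface (r > R, full charge per length enclosed).
λ_enc = 2π ∫₀^R ρ₀(r'/R)^1 r' dr' = 2πρ₀R²/3 = -1.09×10^-4 C/m.
Applying ∮E·dA = Q_enc/ε₀ with the end caps contributing no flux:
E = 2k|λ_enc|/r = 2(8.99×10^9)(1.09×10^-4)/(0.477) = 4.11×10^6 N/C.

|E| ≈ 4.11e6 V/m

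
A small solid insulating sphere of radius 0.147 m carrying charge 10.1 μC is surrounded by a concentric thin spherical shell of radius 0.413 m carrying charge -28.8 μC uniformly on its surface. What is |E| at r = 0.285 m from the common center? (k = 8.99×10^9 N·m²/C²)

E = 1.12e6 V/m

Symmetry ⇒ E = E(r) r̂. Gaussian sphere of radius r = 0.285 m (between the bodies, 0.147 m < r < 0.413 m).
Only the inner charge is enclosed; the outer shell contributes nothing inside itself. Q_enc = 10.1 μC = 1.01e-5 C.
Since E is radial and uniform over the Gaussian sphere, Φ = E·4πr² = Q_enc/ε₀.
E = k|Q_enc|/r² = (8.99×10^9)(1.01×10^-5)/(0.285)² = 1.12×10^6 N/C.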